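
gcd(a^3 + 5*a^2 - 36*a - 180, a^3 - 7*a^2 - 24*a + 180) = a^2 - a - 30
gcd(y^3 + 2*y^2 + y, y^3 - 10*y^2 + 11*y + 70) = 1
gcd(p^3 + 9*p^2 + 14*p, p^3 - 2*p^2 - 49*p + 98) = p + 7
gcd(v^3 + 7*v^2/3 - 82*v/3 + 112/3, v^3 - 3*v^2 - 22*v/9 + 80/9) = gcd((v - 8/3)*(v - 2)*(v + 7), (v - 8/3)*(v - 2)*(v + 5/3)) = v^2 - 14*v/3 + 16/3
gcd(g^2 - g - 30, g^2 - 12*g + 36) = g - 6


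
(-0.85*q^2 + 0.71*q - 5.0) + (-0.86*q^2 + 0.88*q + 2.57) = -1.71*q^2 + 1.59*q - 2.43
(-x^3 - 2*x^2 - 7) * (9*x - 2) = -9*x^4 - 16*x^3 + 4*x^2 - 63*x + 14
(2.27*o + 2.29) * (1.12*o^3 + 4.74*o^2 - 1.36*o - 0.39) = 2.5424*o^4 + 13.3246*o^3 + 7.7674*o^2 - 3.9997*o - 0.8931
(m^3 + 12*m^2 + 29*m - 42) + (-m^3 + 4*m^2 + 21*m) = 16*m^2 + 50*m - 42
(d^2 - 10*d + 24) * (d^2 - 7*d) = d^4 - 17*d^3 + 94*d^2 - 168*d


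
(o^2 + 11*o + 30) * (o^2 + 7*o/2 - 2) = o^4 + 29*o^3/2 + 133*o^2/2 + 83*o - 60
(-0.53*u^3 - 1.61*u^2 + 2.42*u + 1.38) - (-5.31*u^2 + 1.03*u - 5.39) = -0.53*u^3 + 3.7*u^2 + 1.39*u + 6.77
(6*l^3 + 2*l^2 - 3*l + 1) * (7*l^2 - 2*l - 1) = 42*l^5 + 2*l^4 - 31*l^3 + 11*l^2 + l - 1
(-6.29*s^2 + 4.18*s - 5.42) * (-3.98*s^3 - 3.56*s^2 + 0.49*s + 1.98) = 25.0342*s^5 + 5.756*s^4 + 3.6087*s^3 + 8.8892*s^2 + 5.6206*s - 10.7316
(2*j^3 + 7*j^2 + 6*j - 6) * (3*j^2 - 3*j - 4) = 6*j^5 + 15*j^4 - 11*j^3 - 64*j^2 - 6*j + 24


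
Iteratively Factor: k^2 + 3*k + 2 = (k + 1)*(k + 2)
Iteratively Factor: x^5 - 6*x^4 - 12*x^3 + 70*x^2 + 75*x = (x + 1)*(x^4 - 7*x^3 - 5*x^2 + 75*x) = (x - 5)*(x + 1)*(x^3 - 2*x^2 - 15*x) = x*(x - 5)*(x + 1)*(x^2 - 2*x - 15) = x*(x - 5)*(x + 1)*(x + 3)*(x - 5)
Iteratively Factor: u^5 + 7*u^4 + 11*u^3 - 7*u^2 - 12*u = (u + 1)*(u^4 + 6*u^3 + 5*u^2 - 12*u) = (u + 1)*(u + 4)*(u^3 + 2*u^2 - 3*u) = u*(u + 1)*(u + 4)*(u^2 + 2*u - 3) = u*(u + 1)*(u + 3)*(u + 4)*(u - 1)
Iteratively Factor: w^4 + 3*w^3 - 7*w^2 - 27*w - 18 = (w - 3)*(w^3 + 6*w^2 + 11*w + 6) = (w - 3)*(w + 3)*(w^2 + 3*w + 2) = (w - 3)*(w + 1)*(w + 3)*(w + 2)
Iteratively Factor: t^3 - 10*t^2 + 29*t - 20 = (t - 5)*(t^2 - 5*t + 4) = (t - 5)*(t - 1)*(t - 4)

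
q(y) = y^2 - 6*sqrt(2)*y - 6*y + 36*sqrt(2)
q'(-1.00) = -16.49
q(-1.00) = 66.40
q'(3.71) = -7.07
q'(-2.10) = -18.69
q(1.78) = 28.30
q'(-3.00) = -20.49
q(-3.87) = 121.95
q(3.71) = 10.94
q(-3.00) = 103.37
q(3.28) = 14.16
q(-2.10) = 85.74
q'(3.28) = -7.93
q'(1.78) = -10.93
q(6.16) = -0.37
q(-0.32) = 55.65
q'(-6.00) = -26.49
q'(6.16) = -2.17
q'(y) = 2*y - 6*sqrt(2) - 6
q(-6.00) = 173.82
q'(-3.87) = -22.23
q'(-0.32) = -15.13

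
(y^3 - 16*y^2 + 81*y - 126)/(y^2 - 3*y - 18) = (y^2 - 10*y + 21)/(y + 3)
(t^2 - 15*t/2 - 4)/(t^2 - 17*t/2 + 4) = (2*t + 1)/(2*t - 1)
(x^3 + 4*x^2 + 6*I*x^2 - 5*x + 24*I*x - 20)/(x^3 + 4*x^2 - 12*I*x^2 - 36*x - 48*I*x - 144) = (x^2 + 6*I*x - 5)/(x^2 - 12*I*x - 36)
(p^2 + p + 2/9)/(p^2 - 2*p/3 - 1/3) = (p + 2/3)/(p - 1)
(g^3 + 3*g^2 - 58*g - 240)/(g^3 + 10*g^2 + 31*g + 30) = (g^2 - 2*g - 48)/(g^2 + 5*g + 6)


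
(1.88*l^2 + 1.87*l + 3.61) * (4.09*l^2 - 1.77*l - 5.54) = 7.6892*l^4 + 4.3207*l^3 + 1.0398*l^2 - 16.7495*l - 19.9994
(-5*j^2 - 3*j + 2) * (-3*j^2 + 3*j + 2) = 15*j^4 - 6*j^3 - 25*j^2 + 4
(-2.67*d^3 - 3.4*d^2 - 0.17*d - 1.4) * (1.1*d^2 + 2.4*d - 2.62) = -2.937*d^5 - 10.148*d^4 - 1.3516*d^3 + 6.96*d^2 - 2.9146*d + 3.668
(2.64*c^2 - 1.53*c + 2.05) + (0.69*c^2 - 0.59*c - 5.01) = 3.33*c^2 - 2.12*c - 2.96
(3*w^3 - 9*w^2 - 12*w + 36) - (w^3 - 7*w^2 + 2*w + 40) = 2*w^3 - 2*w^2 - 14*w - 4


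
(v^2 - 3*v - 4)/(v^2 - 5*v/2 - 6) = 2*(v + 1)/(2*v + 3)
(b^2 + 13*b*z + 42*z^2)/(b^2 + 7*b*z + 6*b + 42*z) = (b + 6*z)/(b + 6)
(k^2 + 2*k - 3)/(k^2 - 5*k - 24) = (k - 1)/(k - 8)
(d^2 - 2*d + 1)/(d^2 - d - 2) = (-d^2 + 2*d - 1)/(-d^2 + d + 2)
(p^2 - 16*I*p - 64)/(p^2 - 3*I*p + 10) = (p^2 - 16*I*p - 64)/(p^2 - 3*I*p + 10)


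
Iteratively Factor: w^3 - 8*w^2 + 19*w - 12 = (w - 4)*(w^2 - 4*w + 3) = (w - 4)*(w - 3)*(w - 1)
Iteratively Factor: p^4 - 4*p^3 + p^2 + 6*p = (p - 3)*(p^3 - p^2 - 2*p) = p*(p - 3)*(p^2 - p - 2) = p*(p - 3)*(p - 2)*(p + 1)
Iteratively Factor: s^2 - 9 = (s + 3)*(s - 3)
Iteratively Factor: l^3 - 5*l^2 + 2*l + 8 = (l - 4)*(l^2 - l - 2) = (l - 4)*(l + 1)*(l - 2)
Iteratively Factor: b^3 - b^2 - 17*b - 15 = (b + 1)*(b^2 - 2*b - 15) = (b + 1)*(b + 3)*(b - 5)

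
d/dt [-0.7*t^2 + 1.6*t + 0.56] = 1.6 - 1.4*t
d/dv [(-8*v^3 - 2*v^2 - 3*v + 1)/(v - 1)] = 2*(-8*v^3 + 11*v^2 + 2*v + 1)/(v^2 - 2*v + 1)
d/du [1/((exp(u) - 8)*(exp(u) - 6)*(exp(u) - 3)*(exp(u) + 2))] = (-4*exp(3*u) + 45*exp(2*u) - 112*exp(u) - 36)*exp(u)/(exp(8*u) - 30*exp(7*u) + 337*exp(6*u) - 1608*exp(5*u) + 1480*exp(4*u) + 12672*exp(3*u) - 30960*exp(2*u) - 20736*exp(u) + 82944)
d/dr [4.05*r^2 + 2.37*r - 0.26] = 8.1*r + 2.37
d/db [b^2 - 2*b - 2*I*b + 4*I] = 2*b - 2 - 2*I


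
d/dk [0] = 0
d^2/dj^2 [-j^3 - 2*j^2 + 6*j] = -6*j - 4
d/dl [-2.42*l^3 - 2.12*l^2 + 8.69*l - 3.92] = -7.26*l^2 - 4.24*l + 8.69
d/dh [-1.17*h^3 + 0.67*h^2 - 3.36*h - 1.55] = -3.51*h^2 + 1.34*h - 3.36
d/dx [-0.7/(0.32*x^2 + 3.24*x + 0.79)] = (0.448*x + 2.268)/(0.32*x^2 + 3.24*x + 0.79)^2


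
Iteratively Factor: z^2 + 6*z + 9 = (z + 3)*(z + 3)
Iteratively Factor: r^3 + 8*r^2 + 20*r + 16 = (r + 2)*(r^2 + 6*r + 8) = (r + 2)*(r + 4)*(r + 2)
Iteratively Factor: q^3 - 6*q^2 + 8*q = (q - 4)*(q^2 - 2*q) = (q - 4)*(q - 2)*(q)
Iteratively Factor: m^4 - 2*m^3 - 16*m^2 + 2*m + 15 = (m + 3)*(m^3 - 5*m^2 - m + 5) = (m - 1)*(m + 3)*(m^2 - 4*m - 5) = (m - 1)*(m + 1)*(m + 3)*(m - 5)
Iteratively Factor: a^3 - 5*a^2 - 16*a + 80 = (a + 4)*(a^2 - 9*a + 20) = (a - 4)*(a + 4)*(a - 5)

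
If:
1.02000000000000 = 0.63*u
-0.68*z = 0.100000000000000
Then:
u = 1.62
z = -0.15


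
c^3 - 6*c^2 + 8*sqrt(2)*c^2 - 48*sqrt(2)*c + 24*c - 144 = (c - 6)*(c + 2*sqrt(2))*(c + 6*sqrt(2))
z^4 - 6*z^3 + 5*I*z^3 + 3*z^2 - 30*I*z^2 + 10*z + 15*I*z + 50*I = (z - 5)*(z - 2)*(z + 1)*(z + 5*I)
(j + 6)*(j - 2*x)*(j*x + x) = j^3*x - 2*j^2*x^2 + 7*j^2*x - 14*j*x^2 + 6*j*x - 12*x^2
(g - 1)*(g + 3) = g^2 + 2*g - 3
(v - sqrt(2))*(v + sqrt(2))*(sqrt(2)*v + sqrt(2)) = sqrt(2)*v^3 + sqrt(2)*v^2 - 2*sqrt(2)*v - 2*sqrt(2)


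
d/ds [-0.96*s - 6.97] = -0.960000000000000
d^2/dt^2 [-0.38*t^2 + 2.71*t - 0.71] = -0.760000000000000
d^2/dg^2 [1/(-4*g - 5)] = -32/(4*g + 5)^3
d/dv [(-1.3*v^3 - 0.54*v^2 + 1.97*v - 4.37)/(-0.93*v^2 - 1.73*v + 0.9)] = (1.209*v^4 + 4.498*v^3 - 0.7437*v^2 - 9.1002*v - 5.7871)/(0.8649*v^4 + 3.2178*v^3 + 1.3189*v^2 - 3.114*v + 0.81)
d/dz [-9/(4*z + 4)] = 9/(4*(z + 1)^2)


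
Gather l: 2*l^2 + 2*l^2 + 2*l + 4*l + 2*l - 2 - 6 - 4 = 4*l^2 + 8*l - 12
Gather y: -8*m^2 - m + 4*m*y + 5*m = -8*m^2 + 4*m*y + 4*m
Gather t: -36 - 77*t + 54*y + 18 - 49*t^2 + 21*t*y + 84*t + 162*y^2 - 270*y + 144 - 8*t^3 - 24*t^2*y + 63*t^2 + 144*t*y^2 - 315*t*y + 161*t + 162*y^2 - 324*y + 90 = -8*t^3 + t^2*(14 - 24*y) + t*(144*y^2 - 294*y + 168) + 324*y^2 - 540*y + 216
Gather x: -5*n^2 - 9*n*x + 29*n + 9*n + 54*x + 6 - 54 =-5*n^2 + 38*n + x*(54 - 9*n) - 48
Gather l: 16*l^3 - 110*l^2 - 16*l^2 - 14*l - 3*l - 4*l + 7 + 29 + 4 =16*l^3 - 126*l^2 - 21*l + 40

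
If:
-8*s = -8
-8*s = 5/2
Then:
No Solution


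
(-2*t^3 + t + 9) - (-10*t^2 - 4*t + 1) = -2*t^3 + 10*t^2 + 5*t + 8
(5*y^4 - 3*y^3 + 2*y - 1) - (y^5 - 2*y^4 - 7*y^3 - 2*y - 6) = -y^5 + 7*y^4 + 4*y^3 + 4*y + 5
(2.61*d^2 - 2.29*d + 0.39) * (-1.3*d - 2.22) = -3.393*d^3 - 2.8172*d^2 + 4.5768*d - 0.8658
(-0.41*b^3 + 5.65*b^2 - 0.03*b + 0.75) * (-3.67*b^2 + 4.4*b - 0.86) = 1.5047*b^5 - 22.5395*b^4 + 25.3227*b^3 - 7.7435*b^2 + 3.3258*b - 0.645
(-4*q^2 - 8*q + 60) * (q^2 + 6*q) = -4*q^4 - 32*q^3 + 12*q^2 + 360*q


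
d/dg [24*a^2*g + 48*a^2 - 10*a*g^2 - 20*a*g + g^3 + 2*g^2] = 24*a^2 - 20*a*g - 20*a + 3*g^2 + 4*g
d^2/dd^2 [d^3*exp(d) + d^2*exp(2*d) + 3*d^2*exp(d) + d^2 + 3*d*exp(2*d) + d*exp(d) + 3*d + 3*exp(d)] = d^3*exp(d) + 4*d^2*exp(2*d) + 9*d^2*exp(d) + 20*d*exp(2*d) + 19*d*exp(d) + 14*exp(2*d) + 11*exp(d) + 2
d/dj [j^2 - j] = 2*j - 1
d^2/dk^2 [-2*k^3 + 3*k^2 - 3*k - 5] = 6 - 12*k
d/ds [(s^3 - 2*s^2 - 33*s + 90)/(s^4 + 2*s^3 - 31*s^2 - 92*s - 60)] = (-s^6 + 4*s^5 + 72*s^4 - 412*s^3 - 1559*s^2 + 5820*s + 10260)/(s^8 + 4*s^7 - 58*s^6 - 308*s^5 + 473*s^4 + 5464*s^3 + 12184*s^2 + 11040*s + 3600)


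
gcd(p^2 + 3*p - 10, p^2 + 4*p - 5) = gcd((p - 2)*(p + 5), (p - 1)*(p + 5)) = p + 5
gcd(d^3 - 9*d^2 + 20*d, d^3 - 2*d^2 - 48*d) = d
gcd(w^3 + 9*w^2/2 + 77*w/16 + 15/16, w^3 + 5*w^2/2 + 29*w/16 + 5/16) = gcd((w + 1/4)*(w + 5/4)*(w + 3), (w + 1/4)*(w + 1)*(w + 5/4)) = w^2 + 3*w/2 + 5/16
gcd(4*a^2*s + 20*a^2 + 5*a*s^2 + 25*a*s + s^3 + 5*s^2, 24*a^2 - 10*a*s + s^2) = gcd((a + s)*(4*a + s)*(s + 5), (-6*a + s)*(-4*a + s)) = 1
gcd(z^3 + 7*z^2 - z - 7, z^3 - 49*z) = z + 7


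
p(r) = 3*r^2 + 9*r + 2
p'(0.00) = 9.00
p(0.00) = 2.00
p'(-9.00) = -45.00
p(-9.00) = 164.00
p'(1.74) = 19.44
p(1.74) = 26.74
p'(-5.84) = -26.04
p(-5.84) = 51.76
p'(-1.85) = -2.10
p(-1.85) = -4.38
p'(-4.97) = -20.82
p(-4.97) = 31.37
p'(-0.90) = 3.60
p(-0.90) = -3.67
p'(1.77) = 19.62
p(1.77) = 27.33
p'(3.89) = 32.34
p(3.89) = 82.41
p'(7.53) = 54.18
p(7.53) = 239.87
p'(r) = 6*r + 9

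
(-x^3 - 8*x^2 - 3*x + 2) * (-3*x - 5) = 3*x^4 + 29*x^3 + 49*x^2 + 9*x - 10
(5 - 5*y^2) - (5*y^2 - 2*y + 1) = -10*y^2 + 2*y + 4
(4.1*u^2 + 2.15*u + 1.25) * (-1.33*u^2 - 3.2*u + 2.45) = -5.453*u^4 - 15.9795*u^3 + 1.5025*u^2 + 1.2675*u + 3.0625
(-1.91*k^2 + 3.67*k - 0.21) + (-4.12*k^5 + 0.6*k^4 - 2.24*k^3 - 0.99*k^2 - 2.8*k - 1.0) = -4.12*k^5 + 0.6*k^4 - 2.24*k^3 - 2.9*k^2 + 0.87*k - 1.21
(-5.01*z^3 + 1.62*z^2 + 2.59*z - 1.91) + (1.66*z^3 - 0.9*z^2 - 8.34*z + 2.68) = -3.35*z^3 + 0.72*z^2 - 5.75*z + 0.77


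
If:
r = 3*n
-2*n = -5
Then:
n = 5/2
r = 15/2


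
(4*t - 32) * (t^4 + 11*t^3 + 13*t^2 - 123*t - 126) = 4*t^5 + 12*t^4 - 300*t^3 - 908*t^2 + 3432*t + 4032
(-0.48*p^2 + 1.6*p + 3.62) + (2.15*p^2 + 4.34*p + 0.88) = 1.67*p^2 + 5.94*p + 4.5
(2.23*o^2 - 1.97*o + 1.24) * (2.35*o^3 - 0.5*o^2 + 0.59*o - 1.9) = 5.2405*o^5 - 5.7445*o^4 + 5.2147*o^3 - 6.0193*o^2 + 4.4746*o - 2.356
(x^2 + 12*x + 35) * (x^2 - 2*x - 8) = x^4 + 10*x^3 + 3*x^2 - 166*x - 280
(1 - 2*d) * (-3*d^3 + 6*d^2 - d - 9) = 6*d^4 - 15*d^3 + 8*d^2 + 17*d - 9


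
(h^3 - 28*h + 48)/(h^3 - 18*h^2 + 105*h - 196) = (h^2 + 4*h - 12)/(h^2 - 14*h + 49)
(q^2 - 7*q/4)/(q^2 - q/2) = (4*q - 7)/(2*(2*q - 1))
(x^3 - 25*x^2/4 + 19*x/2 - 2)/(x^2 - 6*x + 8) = x - 1/4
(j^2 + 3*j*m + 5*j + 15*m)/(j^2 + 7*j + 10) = (j + 3*m)/(j + 2)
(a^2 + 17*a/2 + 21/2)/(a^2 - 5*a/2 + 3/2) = (2*a^2 + 17*a + 21)/(2*a^2 - 5*a + 3)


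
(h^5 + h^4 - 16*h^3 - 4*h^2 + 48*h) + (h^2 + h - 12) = h^5 + h^4 - 16*h^3 - 3*h^2 + 49*h - 12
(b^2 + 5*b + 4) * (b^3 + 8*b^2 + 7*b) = b^5 + 13*b^4 + 51*b^3 + 67*b^2 + 28*b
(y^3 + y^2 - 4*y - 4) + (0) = y^3 + y^2 - 4*y - 4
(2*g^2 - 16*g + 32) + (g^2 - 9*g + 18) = 3*g^2 - 25*g + 50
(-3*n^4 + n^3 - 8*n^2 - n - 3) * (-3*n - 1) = 9*n^5 + 23*n^3 + 11*n^2 + 10*n + 3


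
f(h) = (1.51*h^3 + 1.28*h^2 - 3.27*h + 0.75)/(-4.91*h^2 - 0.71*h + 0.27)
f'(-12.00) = -0.31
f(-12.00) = 3.42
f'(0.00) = -4.81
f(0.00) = 2.78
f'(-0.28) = -545.91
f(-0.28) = 20.66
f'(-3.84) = -0.36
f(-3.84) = 0.77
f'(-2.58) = -0.45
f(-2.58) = 0.27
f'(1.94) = -0.43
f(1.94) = -0.52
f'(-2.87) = -0.42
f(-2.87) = 0.39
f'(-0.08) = -12.55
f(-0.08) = 3.45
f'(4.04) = -0.34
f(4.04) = -1.31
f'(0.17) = 9995.49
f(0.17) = 32.23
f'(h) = (9.82*h + 0.71)*(1.51*h^3 + 1.28*h^2 - 3.27*h + 0.75)/(-4.91*h^2 - 0.71*h + 0.27)^2 + (4.53*h^2 + 2.56*h - 3.27)/(-4.91*h^2 - 0.71*h + 0.27)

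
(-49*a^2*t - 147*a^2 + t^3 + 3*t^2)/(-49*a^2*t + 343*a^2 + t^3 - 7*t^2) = (t + 3)/(t - 7)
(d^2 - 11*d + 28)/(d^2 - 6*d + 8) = (d - 7)/(d - 2)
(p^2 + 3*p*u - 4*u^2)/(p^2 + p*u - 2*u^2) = (p + 4*u)/(p + 2*u)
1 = 1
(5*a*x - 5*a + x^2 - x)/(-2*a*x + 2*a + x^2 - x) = (5*a + x)/(-2*a + x)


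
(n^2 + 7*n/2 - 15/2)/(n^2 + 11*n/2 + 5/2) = (2*n - 3)/(2*n + 1)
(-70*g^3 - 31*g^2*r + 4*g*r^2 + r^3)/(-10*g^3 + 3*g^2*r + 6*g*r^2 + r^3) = (-35*g^2 + 2*g*r + r^2)/(-5*g^2 + 4*g*r + r^2)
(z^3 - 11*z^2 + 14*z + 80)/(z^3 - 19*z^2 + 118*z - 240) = (z + 2)/(z - 6)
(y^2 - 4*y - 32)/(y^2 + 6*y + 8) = (y - 8)/(y + 2)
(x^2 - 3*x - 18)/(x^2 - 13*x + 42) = (x + 3)/(x - 7)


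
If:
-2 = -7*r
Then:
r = 2/7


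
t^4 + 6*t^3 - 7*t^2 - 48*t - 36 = (t - 3)*(t + 1)*(t + 2)*(t + 6)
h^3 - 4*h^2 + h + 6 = (h - 3)*(h - 2)*(h + 1)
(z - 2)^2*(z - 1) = z^3 - 5*z^2 + 8*z - 4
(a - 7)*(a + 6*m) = a^2 + 6*a*m - 7*a - 42*m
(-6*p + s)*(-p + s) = 6*p^2 - 7*p*s + s^2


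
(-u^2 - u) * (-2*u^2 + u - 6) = 2*u^4 + u^3 + 5*u^2 + 6*u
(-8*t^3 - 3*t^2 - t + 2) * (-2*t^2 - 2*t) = 16*t^5 + 22*t^4 + 8*t^3 - 2*t^2 - 4*t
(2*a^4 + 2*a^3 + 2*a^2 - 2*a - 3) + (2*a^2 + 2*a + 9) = 2*a^4 + 2*a^3 + 4*a^2 + 6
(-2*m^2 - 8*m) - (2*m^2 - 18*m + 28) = -4*m^2 + 10*m - 28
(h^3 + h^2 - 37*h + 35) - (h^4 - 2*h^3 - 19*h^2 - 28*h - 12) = -h^4 + 3*h^3 + 20*h^2 - 9*h + 47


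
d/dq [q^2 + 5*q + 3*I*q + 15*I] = 2*q + 5 + 3*I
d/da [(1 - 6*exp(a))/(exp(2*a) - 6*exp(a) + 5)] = 2*(3*exp(2*a) - exp(a) - 12)*exp(a)/(exp(4*a) - 12*exp(3*a) + 46*exp(2*a) - 60*exp(a) + 25)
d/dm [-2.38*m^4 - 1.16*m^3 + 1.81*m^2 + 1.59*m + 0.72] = -9.52*m^3 - 3.48*m^2 + 3.62*m + 1.59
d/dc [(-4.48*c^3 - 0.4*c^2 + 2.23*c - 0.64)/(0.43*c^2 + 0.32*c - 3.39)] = (-1.9264*c^4 - 2.8672*c^3 + 44.4747*c^2 + 3.2624*c - 7.3549)/(0.1849*c^4 + 0.2752*c^3 - 2.813*c^2 - 2.1696*c + 11.4921)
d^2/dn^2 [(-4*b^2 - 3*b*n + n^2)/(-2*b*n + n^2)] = 2*b*(16*b^3 - 24*b^2*n + 12*b*n^2 + n^3)/(n^3*(8*b^3 - 12*b^2*n + 6*b*n^2 - n^3))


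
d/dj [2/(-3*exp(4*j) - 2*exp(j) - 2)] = (24*exp(3*j) + 4)*exp(j)/(3*exp(4*j) + 2*exp(j) + 2)^2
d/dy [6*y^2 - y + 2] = 12*y - 1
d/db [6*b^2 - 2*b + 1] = 12*b - 2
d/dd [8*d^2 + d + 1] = 16*d + 1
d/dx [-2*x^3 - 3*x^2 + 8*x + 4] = -6*x^2 - 6*x + 8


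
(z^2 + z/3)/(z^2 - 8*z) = (z + 1/3)/(z - 8)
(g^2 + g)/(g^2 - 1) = g/(g - 1)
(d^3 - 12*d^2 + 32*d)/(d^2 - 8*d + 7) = d*(d^2 - 12*d + 32)/(d^2 - 8*d + 7)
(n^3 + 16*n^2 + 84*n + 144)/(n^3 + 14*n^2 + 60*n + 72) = (n + 4)/(n + 2)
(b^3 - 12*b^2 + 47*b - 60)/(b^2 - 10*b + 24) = (b^2 - 8*b + 15)/(b - 6)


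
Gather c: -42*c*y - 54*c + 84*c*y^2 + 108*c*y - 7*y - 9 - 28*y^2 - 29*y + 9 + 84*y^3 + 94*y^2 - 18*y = c*(84*y^2 + 66*y - 54) + 84*y^3 + 66*y^2 - 54*y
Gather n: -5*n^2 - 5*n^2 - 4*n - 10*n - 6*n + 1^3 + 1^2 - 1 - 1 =-10*n^2 - 20*n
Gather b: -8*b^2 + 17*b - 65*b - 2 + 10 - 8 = -8*b^2 - 48*b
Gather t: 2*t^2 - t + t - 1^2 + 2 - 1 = 2*t^2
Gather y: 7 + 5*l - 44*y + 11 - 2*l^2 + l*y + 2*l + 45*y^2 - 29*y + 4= -2*l^2 + 7*l + 45*y^2 + y*(l - 73) + 22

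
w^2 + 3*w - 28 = (w - 4)*(w + 7)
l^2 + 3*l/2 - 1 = (l - 1/2)*(l + 2)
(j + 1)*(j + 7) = j^2 + 8*j + 7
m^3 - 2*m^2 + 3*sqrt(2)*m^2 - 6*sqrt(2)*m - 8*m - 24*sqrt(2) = (m - 4)*(m + 2)*(m + 3*sqrt(2))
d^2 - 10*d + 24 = (d - 6)*(d - 4)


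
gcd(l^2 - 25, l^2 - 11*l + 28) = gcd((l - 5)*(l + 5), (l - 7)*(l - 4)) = 1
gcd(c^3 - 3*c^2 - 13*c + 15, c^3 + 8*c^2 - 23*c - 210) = c - 5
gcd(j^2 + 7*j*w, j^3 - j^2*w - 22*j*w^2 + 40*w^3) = 1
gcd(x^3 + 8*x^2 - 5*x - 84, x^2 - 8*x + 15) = x - 3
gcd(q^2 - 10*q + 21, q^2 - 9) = q - 3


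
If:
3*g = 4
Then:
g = 4/3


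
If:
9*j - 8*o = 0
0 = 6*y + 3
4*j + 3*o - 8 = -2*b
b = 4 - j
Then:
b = 4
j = 0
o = 0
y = -1/2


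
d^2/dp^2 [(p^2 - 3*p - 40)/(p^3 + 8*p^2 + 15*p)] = 2*(p^3 - 24*p^2 - 72*p - 72)/(p^3*(p^3 + 9*p^2 + 27*p + 27))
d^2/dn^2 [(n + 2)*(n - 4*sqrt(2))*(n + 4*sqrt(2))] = 6*n + 4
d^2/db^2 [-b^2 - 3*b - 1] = -2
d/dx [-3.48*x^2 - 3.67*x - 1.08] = -6.96*x - 3.67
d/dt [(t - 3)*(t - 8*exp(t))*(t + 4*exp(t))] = -4*t^2*exp(t) + 3*t^2 - 64*t*exp(2*t) + 4*t*exp(t) - 6*t + 160*exp(2*t) + 12*exp(t)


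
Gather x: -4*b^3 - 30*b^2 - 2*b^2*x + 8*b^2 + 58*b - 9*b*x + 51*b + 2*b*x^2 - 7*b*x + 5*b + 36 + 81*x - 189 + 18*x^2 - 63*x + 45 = -4*b^3 - 22*b^2 + 114*b + x^2*(2*b + 18) + x*(-2*b^2 - 16*b + 18) - 108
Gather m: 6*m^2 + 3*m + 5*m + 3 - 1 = 6*m^2 + 8*m + 2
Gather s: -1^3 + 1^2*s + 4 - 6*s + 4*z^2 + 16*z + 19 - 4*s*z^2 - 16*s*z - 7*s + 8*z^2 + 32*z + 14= s*(-4*z^2 - 16*z - 12) + 12*z^2 + 48*z + 36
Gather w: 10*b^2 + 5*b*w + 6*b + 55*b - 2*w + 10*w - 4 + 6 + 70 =10*b^2 + 61*b + w*(5*b + 8) + 72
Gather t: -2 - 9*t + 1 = -9*t - 1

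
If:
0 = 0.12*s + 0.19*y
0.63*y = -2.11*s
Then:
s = 0.00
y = 0.00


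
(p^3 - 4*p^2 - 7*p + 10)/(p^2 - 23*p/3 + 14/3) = 3*(p^3 - 4*p^2 - 7*p + 10)/(3*p^2 - 23*p + 14)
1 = 1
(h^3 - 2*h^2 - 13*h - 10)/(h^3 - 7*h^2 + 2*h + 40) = (h + 1)/(h - 4)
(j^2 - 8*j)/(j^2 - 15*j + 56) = j/(j - 7)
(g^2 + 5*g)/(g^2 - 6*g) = (g + 5)/(g - 6)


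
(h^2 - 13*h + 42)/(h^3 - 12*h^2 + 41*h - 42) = (h - 6)/(h^2 - 5*h + 6)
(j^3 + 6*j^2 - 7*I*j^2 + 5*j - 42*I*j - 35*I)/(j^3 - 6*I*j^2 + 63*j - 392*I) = (j^2 + 6*j + 5)/(j^2 + I*j + 56)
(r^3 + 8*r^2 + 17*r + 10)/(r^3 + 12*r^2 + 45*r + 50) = (r + 1)/(r + 5)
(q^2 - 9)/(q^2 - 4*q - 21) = (q - 3)/(q - 7)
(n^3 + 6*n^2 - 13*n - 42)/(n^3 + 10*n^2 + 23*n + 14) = (n - 3)/(n + 1)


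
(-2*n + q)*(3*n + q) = -6*n^2 + n*q + q^2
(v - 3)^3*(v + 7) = v^4 - 2*v^3 - 36*v^2 + 162*v - 189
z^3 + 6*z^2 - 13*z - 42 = (z - 3)*(z + 2)*(z + 7)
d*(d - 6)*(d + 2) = d^3 - 4*d^2 - 12*d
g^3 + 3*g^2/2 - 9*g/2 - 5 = (g - 2)*(g + 1)*(g + 5/2)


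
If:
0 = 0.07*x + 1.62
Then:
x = -23.14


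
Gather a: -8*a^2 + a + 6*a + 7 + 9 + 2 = -8*a^2 + 7*a + 18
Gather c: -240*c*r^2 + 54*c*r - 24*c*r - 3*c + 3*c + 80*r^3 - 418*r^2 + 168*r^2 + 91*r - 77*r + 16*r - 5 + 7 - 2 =c*(-240*r^2 + 30*r) + 80*r^3 - 250*r^2 + 30*r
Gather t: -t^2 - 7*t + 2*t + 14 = -t^2 - 5*t + 14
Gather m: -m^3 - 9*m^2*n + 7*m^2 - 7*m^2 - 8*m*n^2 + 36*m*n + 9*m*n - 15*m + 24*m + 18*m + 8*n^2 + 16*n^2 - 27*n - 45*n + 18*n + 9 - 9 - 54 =-m^3 - 9*m^2*n + m*(-8*n^2 + 45*n + 27) + 24*n^2 - 54*n - 54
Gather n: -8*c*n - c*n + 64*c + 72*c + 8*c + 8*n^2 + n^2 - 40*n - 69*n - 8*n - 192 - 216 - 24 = 144*c + 9*n^2 + n*(-9*c - 117) - 432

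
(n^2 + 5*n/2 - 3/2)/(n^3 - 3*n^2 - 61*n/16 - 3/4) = 8*(-2*n^2 - 5*n + 3)/(-16*n^3 + 48*n^2 + 61*n + 12)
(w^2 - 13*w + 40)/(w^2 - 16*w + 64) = (w - 5)/(w - 8)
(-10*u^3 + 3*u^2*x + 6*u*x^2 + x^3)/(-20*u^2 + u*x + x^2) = (-2*u^2 + u*x + x^2)/(-4*u + x)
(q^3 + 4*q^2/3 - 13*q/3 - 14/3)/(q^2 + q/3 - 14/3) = q + 1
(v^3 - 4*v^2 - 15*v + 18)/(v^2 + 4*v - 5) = (v^2 - 3*v - 18)/(v + 5)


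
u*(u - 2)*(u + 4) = u^3 + 2*u^2 - 8*u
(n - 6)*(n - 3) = n^2 - 9*n + 18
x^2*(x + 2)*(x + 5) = x^4 + 7*x^3 + 10*x^2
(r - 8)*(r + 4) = r^2 - 4*r - 32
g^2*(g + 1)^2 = g^4 + 2*g^3 + g^2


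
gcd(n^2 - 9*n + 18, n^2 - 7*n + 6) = n - 6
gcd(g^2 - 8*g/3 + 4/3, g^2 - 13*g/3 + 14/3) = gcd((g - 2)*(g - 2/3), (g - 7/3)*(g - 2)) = g - 2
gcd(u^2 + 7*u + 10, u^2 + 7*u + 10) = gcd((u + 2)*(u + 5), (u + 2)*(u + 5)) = u^2 + 7*u + 10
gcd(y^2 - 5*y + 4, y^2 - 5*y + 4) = y^2 - 5*y + 4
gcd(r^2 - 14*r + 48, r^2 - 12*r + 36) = r - 6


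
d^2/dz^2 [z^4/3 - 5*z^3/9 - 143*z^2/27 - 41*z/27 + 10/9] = 4*z^2 - 10*z/3 - 286/27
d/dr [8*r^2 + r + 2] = 16*r + 1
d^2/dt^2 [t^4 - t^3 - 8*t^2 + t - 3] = 12*t^2 - 6*t - 16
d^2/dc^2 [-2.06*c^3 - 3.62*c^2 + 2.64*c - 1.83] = -12.36*c - 7.24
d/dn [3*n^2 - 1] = 6*n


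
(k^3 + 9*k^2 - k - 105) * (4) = 4*k^3 + 36*k^2 - 4*k - 420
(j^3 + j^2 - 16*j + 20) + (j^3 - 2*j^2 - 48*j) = 2*j^3 - j^2 - 64*j + 20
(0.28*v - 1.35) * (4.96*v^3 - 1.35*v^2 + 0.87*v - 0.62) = 1.3888*v^4 - 7.074*v^3 + 2.0661*v^2 - 1.3481*v + 0.837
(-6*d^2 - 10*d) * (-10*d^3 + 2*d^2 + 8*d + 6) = 60*d^5 + 88*d^4 - 68*d^3 - 116*d^2 - 60*d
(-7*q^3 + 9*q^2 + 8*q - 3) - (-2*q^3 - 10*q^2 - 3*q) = -5*q^3 + 19*q^2 + 11*q - 3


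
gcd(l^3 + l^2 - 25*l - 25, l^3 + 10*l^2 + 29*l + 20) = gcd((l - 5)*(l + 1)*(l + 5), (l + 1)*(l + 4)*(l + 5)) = l^2 + 6*l + 5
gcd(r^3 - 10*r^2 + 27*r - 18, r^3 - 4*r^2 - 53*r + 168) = r - 3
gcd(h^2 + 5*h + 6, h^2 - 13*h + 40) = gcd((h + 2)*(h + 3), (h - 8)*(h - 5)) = 1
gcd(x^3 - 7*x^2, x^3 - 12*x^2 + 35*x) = x^2 - 7*x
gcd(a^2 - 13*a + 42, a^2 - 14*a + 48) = a - 6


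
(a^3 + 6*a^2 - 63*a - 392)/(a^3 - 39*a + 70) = (a^2 - a - 56)/(a^2 - 7*a + 10)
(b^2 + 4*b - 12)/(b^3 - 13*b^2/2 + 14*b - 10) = 2*(b + 6)/(2*b^2 - 9*b + 10)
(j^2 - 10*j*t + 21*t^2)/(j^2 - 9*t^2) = (j - 7*t)/(j + 3*t)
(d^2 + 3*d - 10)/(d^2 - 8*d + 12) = (d + 5)/(d - 6)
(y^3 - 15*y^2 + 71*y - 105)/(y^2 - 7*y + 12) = (y^2 - 12*y + 35)/(y - 4)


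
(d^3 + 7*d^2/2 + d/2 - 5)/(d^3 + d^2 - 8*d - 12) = (d^2 + 3*d/2 - 5/2)/(d^2 - d - 6)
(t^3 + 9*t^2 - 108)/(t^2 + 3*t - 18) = t + 6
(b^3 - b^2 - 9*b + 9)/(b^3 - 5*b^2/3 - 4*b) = 3*(b^2 + 2*b - 3)/(b*(3*b + 4))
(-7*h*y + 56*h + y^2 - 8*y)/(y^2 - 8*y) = (-7*h + y)/y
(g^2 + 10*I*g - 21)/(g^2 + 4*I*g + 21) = (g + 3*I)/(g - 3*I)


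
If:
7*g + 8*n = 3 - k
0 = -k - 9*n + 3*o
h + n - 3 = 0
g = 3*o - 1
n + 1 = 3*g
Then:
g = 1/5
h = 17/5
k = 24/5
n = -2/5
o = 2/5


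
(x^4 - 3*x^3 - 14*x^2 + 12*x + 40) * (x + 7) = x^5 + 4*x^4 - 35*x^3 - 86*x^2 + 124*x + 280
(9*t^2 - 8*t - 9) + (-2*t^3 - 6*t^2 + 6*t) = -2*t^3 + 3*t^2 - 2*t - 9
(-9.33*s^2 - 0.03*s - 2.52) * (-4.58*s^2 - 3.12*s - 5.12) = 42.7314*s^4 + 29.247*s^3 + 59.4048*s^2 + 8.016*s + 12.9024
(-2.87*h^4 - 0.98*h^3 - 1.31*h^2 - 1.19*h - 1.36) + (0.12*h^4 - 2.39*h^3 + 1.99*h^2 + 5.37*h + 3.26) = -2.75*h^4 - 3.37*h^3 + 0.68*h^2 + 4.18*h + 1.9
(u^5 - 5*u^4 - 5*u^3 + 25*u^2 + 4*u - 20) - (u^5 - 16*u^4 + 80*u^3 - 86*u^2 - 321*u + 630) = 11*u^4 - 85*u^3 + 111*u^2 + 325*u - 650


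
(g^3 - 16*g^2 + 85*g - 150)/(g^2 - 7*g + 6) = (g^2 - 10*g + 25)/(g - 1)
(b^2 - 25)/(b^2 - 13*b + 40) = (b + 5)/(b - 8)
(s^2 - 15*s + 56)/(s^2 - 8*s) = (s - 7)/s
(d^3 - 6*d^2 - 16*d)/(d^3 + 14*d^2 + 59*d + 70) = d*(d - 8)/(d^2 + 12*d + 35)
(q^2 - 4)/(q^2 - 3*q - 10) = (q - 2)/(q - 5)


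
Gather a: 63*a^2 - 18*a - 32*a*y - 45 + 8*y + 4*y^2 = 63*a^2 + a*(-32*y - 18) + 4*y^2 + 8*y - 45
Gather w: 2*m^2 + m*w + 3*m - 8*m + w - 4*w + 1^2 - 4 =2*m^2 - 5*m + w*(m - 3) - 3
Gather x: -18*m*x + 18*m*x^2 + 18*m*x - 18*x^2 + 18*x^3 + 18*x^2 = 18*m*x^2 + 18*x^3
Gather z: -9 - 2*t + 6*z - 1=-2*t + 6*z - 10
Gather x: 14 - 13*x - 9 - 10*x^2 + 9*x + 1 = -10*x^2 - 4*x + 6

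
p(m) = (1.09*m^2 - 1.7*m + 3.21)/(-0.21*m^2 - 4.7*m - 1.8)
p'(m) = (0.42*m + 4.7)*(1.09*m^2 - 1.7*m + 3.21)/(-0.21*m^2 - 4.7*m - 1.8)^2 + (2.18*m - 1.7)/(-0.21*m^2 - 4.7*m - 1.8)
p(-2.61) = 1.67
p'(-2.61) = -0.15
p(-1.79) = 1.64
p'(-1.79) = 0.15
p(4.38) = -0.63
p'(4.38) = -0.14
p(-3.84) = 1.96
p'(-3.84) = -0.31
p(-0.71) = 3.47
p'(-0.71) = 8.40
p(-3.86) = 1.97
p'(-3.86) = -0.31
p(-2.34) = 1.63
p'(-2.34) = -0.09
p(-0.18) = -3.70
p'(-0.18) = 19.97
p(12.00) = -1.58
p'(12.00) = -0.10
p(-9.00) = 4.55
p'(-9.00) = -0.73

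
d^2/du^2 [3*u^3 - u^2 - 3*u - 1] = 18*u - 2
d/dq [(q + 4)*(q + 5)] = 2*q + 9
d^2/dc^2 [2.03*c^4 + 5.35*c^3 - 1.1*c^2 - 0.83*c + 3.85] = 24.36*c^2 + 32.1*c - 2.2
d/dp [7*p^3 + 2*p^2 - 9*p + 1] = 21*p^2 + 4*p - 9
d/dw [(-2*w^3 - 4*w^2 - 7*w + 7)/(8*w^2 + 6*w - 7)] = (-16*w^4 - 24*w^3 + 74*w^2 - 56*w + 7)/(64*w^4 + 96*w^3 - 76*w^2 - 84*w + 49)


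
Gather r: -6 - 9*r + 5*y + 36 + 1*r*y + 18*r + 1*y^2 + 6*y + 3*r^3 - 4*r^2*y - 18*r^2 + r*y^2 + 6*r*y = 3*r^3 + r^2*(-4*y - 18) + r*(y^2 + 7*y + 9) + y^2 + 11*y + 30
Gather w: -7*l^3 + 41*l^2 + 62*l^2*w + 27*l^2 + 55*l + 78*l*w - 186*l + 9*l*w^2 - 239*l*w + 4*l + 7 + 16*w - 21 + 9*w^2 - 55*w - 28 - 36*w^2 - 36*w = -7*l^3 + 68*l^2 - 127*l + w^2*(9*l - 27) + w*(62*l^2 - 161*l - 75) - 42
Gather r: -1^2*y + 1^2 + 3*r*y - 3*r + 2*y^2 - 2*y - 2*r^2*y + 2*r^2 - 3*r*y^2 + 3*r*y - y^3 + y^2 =r^2*(2 - 2*y) + r*(-3*y^2 + 6*y - 3) - y^3 + 3*y^2 - 3*y + 1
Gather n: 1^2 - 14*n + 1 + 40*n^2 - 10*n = 40*n^2 - 24*n + 2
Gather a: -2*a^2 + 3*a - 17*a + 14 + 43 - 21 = -2*a^2 - 14*a + 36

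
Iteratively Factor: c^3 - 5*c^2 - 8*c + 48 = (c - 4)*(c^2 - c - 12) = (c - 4)*(c + 3)*(c - 4)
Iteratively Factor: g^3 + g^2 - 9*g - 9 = (g - 3)*(g^2 + 4*g + 3) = (g - 3)*(g + 1)*(g + 3)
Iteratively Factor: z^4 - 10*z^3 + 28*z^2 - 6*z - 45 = (z - 3)*(z^3 - 7*z^2 + 7*z + 15) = (z - 5)*(z - 3)*(z^2 - 2*z - 3) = (z - 5)*(z - 3)^2*(z + 1)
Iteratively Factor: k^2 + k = (k + 1)*(k)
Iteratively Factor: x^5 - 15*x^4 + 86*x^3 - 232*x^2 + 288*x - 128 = (x - 4)*(x^4 - 11*x^3 + 42*x^2 - 64*x + 32) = (x - 4)^2*(x^3 - 7*x^2 + 14*x - 8) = (x - 4)^2*(x - 1)*(x^2 - 6*x + 8) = (x - 4)^3*(x - 1)*(x - 2)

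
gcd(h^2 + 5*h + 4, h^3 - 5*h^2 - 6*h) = h + 1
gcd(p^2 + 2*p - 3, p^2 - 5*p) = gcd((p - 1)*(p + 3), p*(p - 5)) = 1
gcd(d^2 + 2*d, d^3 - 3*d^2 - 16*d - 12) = d + 2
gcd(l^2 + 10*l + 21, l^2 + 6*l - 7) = l + 7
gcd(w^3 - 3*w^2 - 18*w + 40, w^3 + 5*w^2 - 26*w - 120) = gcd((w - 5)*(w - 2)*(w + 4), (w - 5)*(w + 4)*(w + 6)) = w^2 - w - 20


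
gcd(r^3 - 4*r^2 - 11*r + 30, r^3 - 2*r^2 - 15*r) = r^2 - 2*r - 15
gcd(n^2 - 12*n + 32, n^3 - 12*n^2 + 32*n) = n^2 - 12*n + 32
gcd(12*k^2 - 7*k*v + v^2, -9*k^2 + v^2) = -3*k + v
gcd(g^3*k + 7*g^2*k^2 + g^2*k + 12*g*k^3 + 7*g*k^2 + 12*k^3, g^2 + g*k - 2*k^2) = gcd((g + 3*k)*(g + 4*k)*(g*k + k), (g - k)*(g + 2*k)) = 1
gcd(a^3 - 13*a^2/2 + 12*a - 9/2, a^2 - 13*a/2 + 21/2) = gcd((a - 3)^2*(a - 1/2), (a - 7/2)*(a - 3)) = a - 3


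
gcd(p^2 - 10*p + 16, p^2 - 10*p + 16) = p^2 - 10*p + 16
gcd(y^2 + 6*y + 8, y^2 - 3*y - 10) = y + 2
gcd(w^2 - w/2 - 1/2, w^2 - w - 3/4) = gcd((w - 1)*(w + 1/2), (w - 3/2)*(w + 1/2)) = w + 1/2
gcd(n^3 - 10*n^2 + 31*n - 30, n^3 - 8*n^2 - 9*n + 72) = n - 3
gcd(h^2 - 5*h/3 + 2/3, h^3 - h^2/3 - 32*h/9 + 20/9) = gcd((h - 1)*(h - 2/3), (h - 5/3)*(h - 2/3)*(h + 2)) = h - 2/3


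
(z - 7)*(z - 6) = z^2 - 13*z + 42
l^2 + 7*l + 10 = (l + 2)*(l + 5)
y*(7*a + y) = 7*a*y + y^2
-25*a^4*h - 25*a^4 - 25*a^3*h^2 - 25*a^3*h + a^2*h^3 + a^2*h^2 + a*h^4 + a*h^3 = (-5*a + h)*(a + h)*(5*a + h)*(a*h + a)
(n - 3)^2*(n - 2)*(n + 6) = n^4 - 2*n^3 - 27*n^2 + 108*n - 108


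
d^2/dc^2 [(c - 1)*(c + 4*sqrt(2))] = 2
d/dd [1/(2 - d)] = (d - 2)^(-2)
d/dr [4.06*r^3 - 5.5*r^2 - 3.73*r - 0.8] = 12.18*r^2 - 11.0*r - 3.73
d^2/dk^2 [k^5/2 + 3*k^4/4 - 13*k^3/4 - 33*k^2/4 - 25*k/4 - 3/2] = 10*k^3 + 9*k^2 - 39*k/2 - 33/2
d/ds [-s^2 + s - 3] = 1 - 2*s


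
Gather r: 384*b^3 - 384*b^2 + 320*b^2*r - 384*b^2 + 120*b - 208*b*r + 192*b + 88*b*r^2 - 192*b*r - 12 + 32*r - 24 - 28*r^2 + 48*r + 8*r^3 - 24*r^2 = 384*b^3 - 768*b^2 + 312*b + 8*r^3 + r^2*(88*b - 52) + r*(320*b^2 - 400*b + 80) - 36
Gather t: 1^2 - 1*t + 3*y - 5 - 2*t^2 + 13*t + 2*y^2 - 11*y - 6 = -2*t^2 + 12*t + 2*y^2 - 8*y - 10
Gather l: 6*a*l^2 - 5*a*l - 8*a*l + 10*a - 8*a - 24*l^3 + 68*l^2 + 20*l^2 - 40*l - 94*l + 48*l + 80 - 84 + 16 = 2*a - 24*l^3 + l^2*(6*a + 88) + l*(-13*a - 86) + 12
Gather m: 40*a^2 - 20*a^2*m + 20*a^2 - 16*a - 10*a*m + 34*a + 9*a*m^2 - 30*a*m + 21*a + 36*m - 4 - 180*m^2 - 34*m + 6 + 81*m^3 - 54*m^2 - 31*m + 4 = 60*a^2 + 39*a + 81*m^3 + m^2*(9*a - 234) + m*(-20*a^2 - 40*a - 29) + 6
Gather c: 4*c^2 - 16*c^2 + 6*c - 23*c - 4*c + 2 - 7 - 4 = -12*c^2 - 21*c - 9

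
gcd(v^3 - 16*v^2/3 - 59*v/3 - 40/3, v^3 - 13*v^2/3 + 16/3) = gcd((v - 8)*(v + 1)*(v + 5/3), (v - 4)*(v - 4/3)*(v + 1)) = v + 1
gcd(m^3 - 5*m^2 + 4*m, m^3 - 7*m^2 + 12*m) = m^2 - 4*m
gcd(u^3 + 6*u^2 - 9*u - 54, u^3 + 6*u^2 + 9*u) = u + 3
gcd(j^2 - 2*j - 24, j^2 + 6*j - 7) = 1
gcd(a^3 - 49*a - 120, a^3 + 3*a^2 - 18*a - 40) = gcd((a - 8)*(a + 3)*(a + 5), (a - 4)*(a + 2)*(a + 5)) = a + 5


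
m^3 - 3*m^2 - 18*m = m*(m - 6)*(m + 3)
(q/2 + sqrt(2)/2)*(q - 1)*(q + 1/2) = q^3/2 - q^2/4 + sqrt(2)*q^2/2 - sqrt(2)*q/4 - q/4 - sqrt(2)/4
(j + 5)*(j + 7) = j^2 + 12*j + 35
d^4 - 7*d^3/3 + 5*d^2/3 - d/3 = d*(d - 1)^2*(d - 1/3)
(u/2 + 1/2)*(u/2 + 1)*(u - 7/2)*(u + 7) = u^4/4 + 13*u^3/8 - 3*u^2 - 133*u/8 - 49/4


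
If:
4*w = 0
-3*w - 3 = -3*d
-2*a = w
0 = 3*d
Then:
No Solution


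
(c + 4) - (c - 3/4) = 19/4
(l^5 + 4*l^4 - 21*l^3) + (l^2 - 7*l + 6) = l^5 + 4*l^4 - 21*l^3 + l^2 - 7*l + 6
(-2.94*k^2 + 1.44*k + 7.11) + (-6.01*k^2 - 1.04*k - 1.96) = -8.95*k^2 + 0.4*k + 5.15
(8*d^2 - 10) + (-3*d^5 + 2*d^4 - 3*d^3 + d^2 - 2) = -3*d^5 + 2*d^4 - 3*d^3 + 9*d^2 - 12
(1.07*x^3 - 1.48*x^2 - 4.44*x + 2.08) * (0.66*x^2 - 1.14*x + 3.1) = 0.7062*x^5 - 2.1966*x^4 + 2.0738*x^3 + 1.8464*x^2 - 16.1352*x + 6.448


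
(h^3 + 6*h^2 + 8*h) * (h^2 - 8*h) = h^5 - 2*h^4 - 40*h^3 - 64*h^2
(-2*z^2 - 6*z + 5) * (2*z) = -4*z^3 - 12*z^2 + 10*z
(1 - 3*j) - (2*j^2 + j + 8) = -2*j^2 - 4*j - 7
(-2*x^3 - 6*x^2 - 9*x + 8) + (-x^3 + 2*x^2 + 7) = -3*x^3 - 4*x^2 - 9*x + 15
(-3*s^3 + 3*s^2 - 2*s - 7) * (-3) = 9*s^3 - 9*s^2 + 6*s + 21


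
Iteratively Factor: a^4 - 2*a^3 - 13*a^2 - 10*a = (a - 5)*(a^3 + 3*a^2 + 2*a) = (a - 5)*(a + 2)*(a^2 + a) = a*(a - 5)*(a + 2)*(a + 1)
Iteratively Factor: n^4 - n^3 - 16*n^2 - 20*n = (n)*(n^3 - n^2 - 16*n - 20) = n*(n + 2)*(n^2 - 3*n - 10) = n*(n - 5)*(n + 2)*(n + 2)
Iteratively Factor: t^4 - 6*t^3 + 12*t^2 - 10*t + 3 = (t - 1)*(t^3 - 5*t^2 + 7*t - 3) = (t - 3)*(t - 1)*(t^2 - 2*t + 1) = (t - 3)*(t - 1)^2*(t - 1)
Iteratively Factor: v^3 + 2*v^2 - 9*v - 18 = (v - 3)*(v^2 + 5*v + 6) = (v - 3)*(v + 2)*(v + 3)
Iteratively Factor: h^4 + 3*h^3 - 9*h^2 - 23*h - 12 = (h + 4)*(h^3 - h^2 - 5*h - 3) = (h + 1)*(h + 4)*(h^2 - 2*h - 3) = (h + 1)^2*(h + 4)*(h - 3)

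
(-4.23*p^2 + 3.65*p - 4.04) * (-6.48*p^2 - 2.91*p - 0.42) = 27.4104*p^4 - 11.3427*p^3 + 17.3343*p^2 + 10.2234*p + 1.6968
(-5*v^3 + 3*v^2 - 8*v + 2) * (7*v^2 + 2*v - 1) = -35*v^5 + 11*v^4 - 45*v^3 - 5*v^2 + 12*v - 2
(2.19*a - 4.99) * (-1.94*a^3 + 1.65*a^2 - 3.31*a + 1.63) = -4.2486*a^4 + 13.2941*a^3 - 15.4824*a^2 + 20.0866*a - 8.1337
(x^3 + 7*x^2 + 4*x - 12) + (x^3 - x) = 2*x^3 + 7*x^2 + 3*x - 12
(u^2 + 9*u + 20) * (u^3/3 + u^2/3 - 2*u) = u^5/3 + 10*u^4/3 + 23*u^3/3 - 34*u^2/3 - 40*u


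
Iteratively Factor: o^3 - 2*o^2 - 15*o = (o + 3)*(o^2 - 5*o) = (o - 5)*(o + 3)*(o)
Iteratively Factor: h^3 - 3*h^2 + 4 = (h - 2)*(h^2 - h - 2) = (h - 2)*(h + 1)*(h - 2)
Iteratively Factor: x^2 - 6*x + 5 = (x - 5)*(x - 1)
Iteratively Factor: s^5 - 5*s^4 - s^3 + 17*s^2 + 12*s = (s + 1)*(s^4 - 6*s^3 + 5*s^2 + 12*s) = (s - 3)*(s + 1)*(s^3 - 3*s^2 - 4*s) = (s - 4)*(s - 3)*(s + 1)*(s^2 + s) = (s - 4)*(s - 3)*(s + 1)^2*(s)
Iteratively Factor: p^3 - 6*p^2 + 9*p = (p)*(p^2 - 6*p + 9) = p*(p - 3)*(p - 3)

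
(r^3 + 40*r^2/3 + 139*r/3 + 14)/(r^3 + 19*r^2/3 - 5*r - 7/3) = (r + 6)/(r - 1)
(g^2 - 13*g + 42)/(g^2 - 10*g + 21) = (g - 6)/(g - 3)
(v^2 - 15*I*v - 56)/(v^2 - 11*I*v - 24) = (v - 7*I)/(v - 3*I)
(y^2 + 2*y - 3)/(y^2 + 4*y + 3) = (y - 1)/(y + 1)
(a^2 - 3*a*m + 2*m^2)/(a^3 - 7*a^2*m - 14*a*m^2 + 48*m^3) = (a - m)/(a^2 - 5*a*m - 24*m^2)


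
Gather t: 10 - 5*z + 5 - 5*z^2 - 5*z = -5*z^2 - 10*z + 15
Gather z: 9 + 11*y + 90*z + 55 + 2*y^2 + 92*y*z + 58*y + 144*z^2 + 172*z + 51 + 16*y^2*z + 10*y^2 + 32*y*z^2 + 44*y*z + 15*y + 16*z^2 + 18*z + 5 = 12*y^2 + 84*y + z^2*(32*y + 160) + z*(16*y^2 + 136*y + 280) + 120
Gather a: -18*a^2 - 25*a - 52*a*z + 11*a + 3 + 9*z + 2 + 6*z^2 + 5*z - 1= -18*a^2 + a*(-52*z - 14) + 6*z^2 + 14*z + 4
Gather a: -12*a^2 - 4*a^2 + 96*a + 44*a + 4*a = -16*a^2 + 144*a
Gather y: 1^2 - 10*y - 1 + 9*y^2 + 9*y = 9*y^2 - y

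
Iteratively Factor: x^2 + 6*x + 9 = (x + 3)*(x + 3)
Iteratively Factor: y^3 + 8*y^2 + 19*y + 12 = (y + 1)*(y^2 + 7*y + 12) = (y + 1)*(y + 4)*(y + 3)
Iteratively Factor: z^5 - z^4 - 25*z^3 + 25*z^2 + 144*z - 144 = (z + 3)*(z^4 - 4*z^3 - 13*z^2 + 64*z - 48) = (z + 3)*(z + 4)*(z^3 - 8*z^2 + 19*z - 12) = (z - 1)*(z + 3)*(z + 4)*(z^2 - 7*z + 12) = (z - 4)*(z - 1)*(z + 3)*(z + 4)*(z - 3)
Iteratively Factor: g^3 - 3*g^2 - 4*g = (g - 4)*(g^2 + g) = (g - 4)*(g + 1)*(g)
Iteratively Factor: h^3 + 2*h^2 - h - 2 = (h - 1)*(h^2 + 3*h + 2) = (h - 1)*(h + 1)*(h + 2)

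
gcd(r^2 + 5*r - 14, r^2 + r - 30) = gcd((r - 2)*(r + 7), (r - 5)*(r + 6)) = 1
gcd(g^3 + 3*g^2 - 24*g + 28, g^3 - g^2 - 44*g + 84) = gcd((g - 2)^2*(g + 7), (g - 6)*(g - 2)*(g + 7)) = g^2 + 5*g - 14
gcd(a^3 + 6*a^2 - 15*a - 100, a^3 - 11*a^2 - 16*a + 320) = a + 5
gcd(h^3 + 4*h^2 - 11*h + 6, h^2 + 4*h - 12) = h + 6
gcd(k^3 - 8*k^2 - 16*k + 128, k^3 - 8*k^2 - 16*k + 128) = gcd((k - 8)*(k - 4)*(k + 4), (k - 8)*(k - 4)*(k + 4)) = k^3 - 8*k^2 - 16*k + 128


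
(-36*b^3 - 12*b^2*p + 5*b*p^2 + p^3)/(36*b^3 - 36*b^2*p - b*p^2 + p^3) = (-6*b^2 - b*p + p^2)/(6*b^2 - 7*b*p + p^2)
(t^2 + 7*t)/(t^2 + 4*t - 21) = t/(t - 3)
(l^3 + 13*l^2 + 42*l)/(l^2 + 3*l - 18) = l*(l + 7)/(l - 3)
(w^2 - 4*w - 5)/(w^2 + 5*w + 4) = (w - 5)/(w + 4)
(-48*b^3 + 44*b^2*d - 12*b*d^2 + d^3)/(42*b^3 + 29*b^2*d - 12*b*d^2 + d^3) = (-8*b^2 + 6*b*d - d^2)/(7*b^2 + 6*b*d - d^2)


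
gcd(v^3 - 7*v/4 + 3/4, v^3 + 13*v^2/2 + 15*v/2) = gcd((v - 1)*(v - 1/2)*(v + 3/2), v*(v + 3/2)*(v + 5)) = v + 3/2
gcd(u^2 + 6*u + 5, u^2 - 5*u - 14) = 1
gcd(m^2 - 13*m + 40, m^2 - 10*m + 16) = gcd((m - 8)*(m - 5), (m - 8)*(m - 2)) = m - 8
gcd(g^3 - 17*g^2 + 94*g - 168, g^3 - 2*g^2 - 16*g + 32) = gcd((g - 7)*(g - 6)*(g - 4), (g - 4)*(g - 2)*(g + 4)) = g - 4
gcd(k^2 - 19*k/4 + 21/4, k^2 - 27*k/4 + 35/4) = k - 7/4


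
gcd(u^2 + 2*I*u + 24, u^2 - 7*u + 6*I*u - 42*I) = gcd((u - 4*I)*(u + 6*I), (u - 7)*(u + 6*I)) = u + 6*I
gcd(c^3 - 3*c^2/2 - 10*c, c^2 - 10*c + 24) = c - 4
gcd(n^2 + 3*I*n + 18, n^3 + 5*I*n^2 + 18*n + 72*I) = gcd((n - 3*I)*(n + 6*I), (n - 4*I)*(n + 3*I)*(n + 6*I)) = n + 6*I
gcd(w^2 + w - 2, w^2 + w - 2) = w^2 + w - 2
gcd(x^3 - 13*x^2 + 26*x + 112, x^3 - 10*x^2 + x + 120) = x - 8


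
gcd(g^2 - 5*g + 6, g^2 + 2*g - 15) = g - 3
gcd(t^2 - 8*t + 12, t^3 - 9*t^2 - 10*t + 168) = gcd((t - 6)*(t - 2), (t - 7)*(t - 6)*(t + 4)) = t - 6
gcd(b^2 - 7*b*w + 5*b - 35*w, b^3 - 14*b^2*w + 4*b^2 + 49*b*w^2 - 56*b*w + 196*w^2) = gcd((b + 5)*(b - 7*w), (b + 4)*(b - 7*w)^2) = -b + 7*w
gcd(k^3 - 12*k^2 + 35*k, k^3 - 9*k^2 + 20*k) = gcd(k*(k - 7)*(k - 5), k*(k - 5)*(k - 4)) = k^2 - 5*k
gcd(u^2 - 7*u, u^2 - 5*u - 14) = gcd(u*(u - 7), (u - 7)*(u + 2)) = u - 7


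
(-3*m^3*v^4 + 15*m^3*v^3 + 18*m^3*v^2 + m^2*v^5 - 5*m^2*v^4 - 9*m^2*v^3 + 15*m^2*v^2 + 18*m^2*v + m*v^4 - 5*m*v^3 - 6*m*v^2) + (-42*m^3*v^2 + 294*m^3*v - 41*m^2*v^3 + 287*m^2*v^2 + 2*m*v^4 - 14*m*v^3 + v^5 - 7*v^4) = -3*m^3*v^4 + 15*m^3*v^3 - 24*m^3*v^2 + 294*m^3*v + m^2*v^5 - 5*m^2*v^4 - 50*m^2*v^3 + 302*m^2*v^2 + 18*m^2*v + 3*m*v^4 - 19*m*v^3 - 6*m*v^2 + v^5 - 7*v^4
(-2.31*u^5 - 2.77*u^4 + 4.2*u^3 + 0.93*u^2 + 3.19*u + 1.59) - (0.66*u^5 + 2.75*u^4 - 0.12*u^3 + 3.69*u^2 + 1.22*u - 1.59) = -2.97*u^5 - 5.52*u^4 + 4.32*u^3 - 2.76*u^2 + 1.97*u + 3.18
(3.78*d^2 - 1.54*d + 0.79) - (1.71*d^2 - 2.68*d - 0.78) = 2.07*d^2 + 1.14*d + 1.57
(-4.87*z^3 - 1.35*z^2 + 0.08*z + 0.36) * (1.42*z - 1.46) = -6.9154*z^4 + 5.1932*z^3 + 2.0846*z^2 + 0.3944*z - 0.5256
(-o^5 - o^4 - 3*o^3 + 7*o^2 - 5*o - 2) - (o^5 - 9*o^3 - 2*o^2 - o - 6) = -2*o^5 - o^4 + 6*o^3 + 9*o^2 - 4*o + 4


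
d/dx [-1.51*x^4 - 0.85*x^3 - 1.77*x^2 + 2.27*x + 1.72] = -6.04*x^3 - 2.55*x^2 - 3.54*x + 2.27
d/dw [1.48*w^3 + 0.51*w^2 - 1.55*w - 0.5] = 4.44*w^2 + 1.02*w - 1.55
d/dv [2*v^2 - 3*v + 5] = 4*v - 3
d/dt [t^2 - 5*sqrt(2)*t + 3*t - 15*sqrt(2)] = 2*t - 5*sqrt(2) + 3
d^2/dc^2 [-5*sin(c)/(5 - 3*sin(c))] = 25*(-3*sin(c)^2 - 5*sin(c) + 6)/(3*sin(c) - 5)^3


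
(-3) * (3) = -9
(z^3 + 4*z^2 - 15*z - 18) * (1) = z^3 + 4*z^2 - 15*z - 18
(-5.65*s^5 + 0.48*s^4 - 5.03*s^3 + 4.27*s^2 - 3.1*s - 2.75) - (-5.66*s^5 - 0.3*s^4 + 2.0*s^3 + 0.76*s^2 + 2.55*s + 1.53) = 0.00999999999999979*s^5 + 0.78*s^4 - 7.03*s^3 + 3.51*s^2 - 5.65*s - 4.28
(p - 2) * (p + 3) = p^2 + p - 6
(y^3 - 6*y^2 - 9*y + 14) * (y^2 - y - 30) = y^5 - 7*y^4 - 33*y^3 + 203*y^2 + 256*y - 420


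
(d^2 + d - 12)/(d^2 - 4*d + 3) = (d + 4)/(d - 1)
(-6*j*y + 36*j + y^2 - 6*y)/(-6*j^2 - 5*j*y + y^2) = (y - 6)/(j + y)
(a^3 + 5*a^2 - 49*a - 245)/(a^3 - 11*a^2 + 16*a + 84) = (a^2 + 12*a + 35)/(a^2 - 4*a - 12)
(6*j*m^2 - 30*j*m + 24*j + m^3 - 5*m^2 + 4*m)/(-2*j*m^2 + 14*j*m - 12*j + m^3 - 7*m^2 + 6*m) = (-6*j*m + 24*j - m^2 + 4*m)/(2*j*m - 12*j - m^2 + 6*m)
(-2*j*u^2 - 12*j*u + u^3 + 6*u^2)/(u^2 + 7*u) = (-2*j*u - 12*j + u^2 + 6*u)/(u + 7)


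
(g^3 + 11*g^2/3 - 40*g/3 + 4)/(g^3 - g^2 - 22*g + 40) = (g^2 + 17*g/3 - 2)/(g^2 + g - 20)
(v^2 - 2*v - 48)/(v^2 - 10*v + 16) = (v + 6)/(v - 2)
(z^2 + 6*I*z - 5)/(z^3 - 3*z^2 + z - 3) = (z + 5*I)/(z^2 - z*(3 + I) + 3*I)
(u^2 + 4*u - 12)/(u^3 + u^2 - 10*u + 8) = (u + 6)/(u^2 + 3*u - 4)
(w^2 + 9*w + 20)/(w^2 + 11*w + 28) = (w + 5)/(w + 7)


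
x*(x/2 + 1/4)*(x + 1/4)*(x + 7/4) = x^4/2 + 5*x^3/4 + 23*x^2/32 + 7*x/64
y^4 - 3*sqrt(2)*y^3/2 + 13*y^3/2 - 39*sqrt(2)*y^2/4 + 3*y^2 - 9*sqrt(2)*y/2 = y*(y + 1/2)*(y + 6)*(y - 3*sqrt(2)/2)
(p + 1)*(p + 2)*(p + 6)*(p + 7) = p^4 + 16*p^3 + 83*p^2 + 152*p + 84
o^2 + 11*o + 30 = (o + 5)*(o + 6)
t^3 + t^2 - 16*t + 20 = (t - 2)^2*(t + 5)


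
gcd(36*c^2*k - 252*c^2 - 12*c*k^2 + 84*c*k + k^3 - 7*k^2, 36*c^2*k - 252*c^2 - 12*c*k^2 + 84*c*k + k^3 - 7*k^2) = 36*c^2*k - 252*c^2 - 12*c*k^2 + 84*c*k + k^3 - 7*k^2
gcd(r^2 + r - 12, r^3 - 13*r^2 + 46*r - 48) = r - 3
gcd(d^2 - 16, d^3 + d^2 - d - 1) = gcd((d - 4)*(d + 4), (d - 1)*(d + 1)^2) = 1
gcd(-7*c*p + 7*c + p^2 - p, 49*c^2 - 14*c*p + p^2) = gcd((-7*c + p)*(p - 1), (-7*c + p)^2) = -7*c + p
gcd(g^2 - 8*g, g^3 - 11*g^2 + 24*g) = g^2 - 8*g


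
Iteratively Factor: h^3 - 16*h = (h)*(h^2 - 16) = h*(h + 4)*(h - 4)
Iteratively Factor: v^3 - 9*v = (v - 3)*(v^2 + 3*v) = v*(v - 3)*(v + 3)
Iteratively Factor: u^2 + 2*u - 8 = (u + 4)*(u - 2)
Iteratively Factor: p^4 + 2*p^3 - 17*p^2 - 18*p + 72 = (p + 4)*(p^3 - 2*p^2 - 9*p + 18) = (p - 3)*(p + 4)*(p^2 + p - 6) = (p - 3)*(p + 3)*(p + 4)*(p - 2)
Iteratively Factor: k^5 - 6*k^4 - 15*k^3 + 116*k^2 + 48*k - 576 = (k - 4)*(k^4 - 2*k^3 - 23*k^2 + 24*k + 144) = (k - 4)^2*(k^3 + 2*k^2 - 15*k - 36) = (k - 4)^2*(k + 3)*(k^2 - k - 12) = (k - 4)^2*(k + 3)^2*(k - 4)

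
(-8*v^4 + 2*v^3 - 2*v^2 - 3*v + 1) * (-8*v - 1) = 64*v^5 - 8*v^4 + 14*v^3 + 26*v^2 - 5*v - 1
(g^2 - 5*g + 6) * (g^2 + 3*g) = g^4 - 2*g^3 - 9*g^2 + 18*g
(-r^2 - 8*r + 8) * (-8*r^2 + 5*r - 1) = 8*r^4 + 59*r^3 - 103*r^2 + 48*r - 8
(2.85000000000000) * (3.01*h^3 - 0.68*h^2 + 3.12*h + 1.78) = 8.5785*h^3 - 1.938*h^2 + 8.892*h + 5.073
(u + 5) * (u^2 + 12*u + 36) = u^3 + 17*u^2 + 96*u + 180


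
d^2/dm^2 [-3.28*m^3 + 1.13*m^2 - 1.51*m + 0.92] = 2.26 - 19.68*m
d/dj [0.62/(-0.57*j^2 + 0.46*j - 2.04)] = (0.7068*j - 0.2852)/(0.57*j^2 - 0.46*j + 2.04)^2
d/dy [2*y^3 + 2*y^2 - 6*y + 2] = 6*y^2 + 4*y - 6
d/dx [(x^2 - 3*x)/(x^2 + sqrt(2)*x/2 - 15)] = (sqrt(2)*x^2 + 6*x^2 - 60*x + 90)/(2*x^4 + 2*sqrt(2)*x^3 - 59*x^2 - 30*sqrt(2)*x + 450)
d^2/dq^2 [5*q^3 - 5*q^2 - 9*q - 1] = 30*q - 10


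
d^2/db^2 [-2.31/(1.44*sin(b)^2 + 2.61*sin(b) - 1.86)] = (19.160064*sin(b)^4 + 26.045712*sin(b)^3 + 11.744271*sin(b)^2 - 40.877298*sin(b) - 43.84611)/(1.44*sin(b)^2 + 2.61*sin(b) - 1.86)^3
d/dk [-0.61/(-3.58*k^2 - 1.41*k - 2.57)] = (-4.3676*k - 0.8601)/(3.58*k^2 + 1.41*k + 2.57)^2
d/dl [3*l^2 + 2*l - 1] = 6*l + 2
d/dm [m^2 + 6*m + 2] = 2*m + 6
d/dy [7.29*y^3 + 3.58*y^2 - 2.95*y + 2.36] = 21.87*y^2 + 7.16*y - 2.95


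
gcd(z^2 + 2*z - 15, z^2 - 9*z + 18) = z - 3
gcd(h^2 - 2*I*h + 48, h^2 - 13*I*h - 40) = h - 8*I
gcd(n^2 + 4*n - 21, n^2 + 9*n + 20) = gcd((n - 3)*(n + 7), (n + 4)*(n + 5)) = 1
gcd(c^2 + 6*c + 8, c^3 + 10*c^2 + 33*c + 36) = c + 4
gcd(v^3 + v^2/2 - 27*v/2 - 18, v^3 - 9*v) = v + 3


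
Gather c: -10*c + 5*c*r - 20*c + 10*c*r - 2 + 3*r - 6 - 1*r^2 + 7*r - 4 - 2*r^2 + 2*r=c*(15*r - 30) - 3*r^2 + 12*r - 12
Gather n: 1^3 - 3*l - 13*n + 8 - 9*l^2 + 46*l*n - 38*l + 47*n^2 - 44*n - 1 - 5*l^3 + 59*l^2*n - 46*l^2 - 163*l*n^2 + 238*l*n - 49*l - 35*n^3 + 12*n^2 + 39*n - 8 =-5*l^3 - 55*l^2 - 90*l - 35*n^3 + n^2*(59 - 163*l) + n*(59*l^2 + 284*l - 18)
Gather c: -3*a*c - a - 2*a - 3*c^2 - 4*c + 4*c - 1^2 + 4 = -3*a*c - 3*a - 3*c^2 + 3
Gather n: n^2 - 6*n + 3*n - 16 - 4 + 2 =n^2 - 3*n - 18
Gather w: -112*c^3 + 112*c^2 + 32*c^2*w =-112*c^3 + 32*c^2*w + 112*c^2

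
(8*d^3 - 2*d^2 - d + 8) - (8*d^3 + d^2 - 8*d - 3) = -3*d^2 + 7*d + 11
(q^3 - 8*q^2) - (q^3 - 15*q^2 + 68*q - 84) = 7*q^2 - 68*q + 84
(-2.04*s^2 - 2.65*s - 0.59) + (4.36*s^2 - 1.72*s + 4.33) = 2.32*s^2 - 4.37*s + 3.74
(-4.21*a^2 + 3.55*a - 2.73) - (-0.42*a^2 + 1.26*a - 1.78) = -3.79*a^2 + 2.29*a - 0.95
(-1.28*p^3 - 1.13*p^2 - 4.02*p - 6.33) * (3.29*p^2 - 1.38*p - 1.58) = -4.2112*p^5 - 1.9513*p^4 - 9.644*p^3 - 13.4927*p^2 + 15.087*p + 10.0014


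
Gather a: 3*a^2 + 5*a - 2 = 3*a^2 + 5*a - 2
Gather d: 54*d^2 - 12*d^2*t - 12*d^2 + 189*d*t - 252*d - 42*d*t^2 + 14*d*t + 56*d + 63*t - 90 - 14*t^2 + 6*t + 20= d^2*(42 - 12*t) + d*(-42*t^2 + 203*t - 196) - 14*t^2 + 69*t - 70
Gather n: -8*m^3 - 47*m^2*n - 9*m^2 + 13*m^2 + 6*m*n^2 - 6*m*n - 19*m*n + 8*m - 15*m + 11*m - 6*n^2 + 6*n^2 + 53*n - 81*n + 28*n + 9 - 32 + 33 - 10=-8*m^3 + 4*m^2 + 6*m*n^2 + 4*m + n*(-47*m^2 - 25*m)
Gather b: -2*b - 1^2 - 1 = -2*b - 2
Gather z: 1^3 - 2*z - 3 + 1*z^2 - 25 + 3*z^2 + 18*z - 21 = 4*z^2 + 16*z - 48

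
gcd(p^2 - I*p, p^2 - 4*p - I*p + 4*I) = p - I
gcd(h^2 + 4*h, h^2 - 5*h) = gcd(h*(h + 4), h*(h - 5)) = h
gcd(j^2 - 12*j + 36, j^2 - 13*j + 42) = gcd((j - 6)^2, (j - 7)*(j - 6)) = j - 6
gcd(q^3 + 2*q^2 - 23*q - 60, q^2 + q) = 1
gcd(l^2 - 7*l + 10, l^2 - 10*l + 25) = l - 5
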